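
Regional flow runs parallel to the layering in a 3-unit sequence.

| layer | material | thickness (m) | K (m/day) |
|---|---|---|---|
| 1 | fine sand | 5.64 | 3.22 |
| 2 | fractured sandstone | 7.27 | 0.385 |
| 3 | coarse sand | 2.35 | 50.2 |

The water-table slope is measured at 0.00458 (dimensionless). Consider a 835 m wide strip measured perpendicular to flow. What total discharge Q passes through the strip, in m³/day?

Flow is parallel to layering, so each bed carries its own Darcy discharge and the transmissivities add.
Σ(K_i·b_i) = 3.22×5.64 + 0.385×7.27 + 50.2×2.35 = 138.9 m²/day.
Hydraulic gradient i = 0.00458.
Q = Σ(K_i·b_i) · W · i = 138.9 × 835 × 0.004580 = 531.3 m³/day.

531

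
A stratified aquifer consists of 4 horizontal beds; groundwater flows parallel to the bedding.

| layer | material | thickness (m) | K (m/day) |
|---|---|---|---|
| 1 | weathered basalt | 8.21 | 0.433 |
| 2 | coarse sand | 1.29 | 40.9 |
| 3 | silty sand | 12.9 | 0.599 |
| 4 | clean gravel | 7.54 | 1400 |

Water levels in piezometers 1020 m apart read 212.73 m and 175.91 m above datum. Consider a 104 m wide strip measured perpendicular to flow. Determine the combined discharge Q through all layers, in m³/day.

Flow is parallel to layering, so each bed carries its own Darcy discharge and the transmissivities add.
Σ(K_i·b_i) = 0.433×8.21 + 40.9×1.29 + 0.599×12.9 + 1400×7.54 = 10620 m²/day.
Hydraulic gradient i = (212.73 − 175.91) / 1020 = 36.82 / 1020 = 0.03610.
Q = Σ(K_i·b_i) · W · i = 10620 × 104 × 0.03610 = 39870 m³/day.

39900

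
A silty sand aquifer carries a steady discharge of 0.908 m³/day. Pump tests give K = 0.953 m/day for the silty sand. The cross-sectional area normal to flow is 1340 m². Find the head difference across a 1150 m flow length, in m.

0.818

From Q = K·A·i, i = Q / (K·A) = 0.908 / (0.9530 × 1340) = 0.0007110.
Head loss Δh = i · L = 0.0007110 × 1150 = 0.8177 m.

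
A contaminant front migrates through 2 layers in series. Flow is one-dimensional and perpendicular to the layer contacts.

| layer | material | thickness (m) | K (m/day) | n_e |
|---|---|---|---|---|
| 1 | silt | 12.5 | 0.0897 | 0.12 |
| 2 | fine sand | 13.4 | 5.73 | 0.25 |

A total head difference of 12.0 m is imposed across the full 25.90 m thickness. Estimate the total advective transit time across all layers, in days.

57.3

With flow normal to the layers, continuity requires the same specific discharge q through every layer.
Σ(b_i/K_i) = 12.5/0.0897 + 13.4/5.73 = 141.7 d.
q = Δh / Σ(b_i/K_i) = 12.0 / 141.7 = 0.08469 m/day.
In each layer the seepage velocity is v_i = q/n_i, so the layer transit time is t_i = b_i·n_i / q:
  layer 1 (silt): t_1 = 12.5 × 0.12 / 0.08469 = 17.71 d
  layer 2 (fine sand): t_2 = 13.4 × 0.25 / 0.08469 = 39.56 d
Total t = Σ t_i = 57.27 days.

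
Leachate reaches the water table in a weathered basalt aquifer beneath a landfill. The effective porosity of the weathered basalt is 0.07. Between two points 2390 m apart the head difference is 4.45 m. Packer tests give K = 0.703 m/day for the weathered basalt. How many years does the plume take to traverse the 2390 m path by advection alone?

350

Hydraulic gradient i = Δh / L = 4.45 / 2390 = 0.001862.
Darcy flux q = K · i = 0.7030 × 0.001862 = 0.001309 m/day.
Seepage velocity v = q / n_e = 0.001309 / 0.07 = 0.01870 m/day.
Travel time t = L / v = 2390 / 0.01870 = 1.278e+05 days = 349.9 years.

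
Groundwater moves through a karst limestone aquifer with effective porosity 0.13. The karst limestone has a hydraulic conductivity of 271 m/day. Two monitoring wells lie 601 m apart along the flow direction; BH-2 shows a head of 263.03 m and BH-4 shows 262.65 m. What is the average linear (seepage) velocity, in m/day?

Hydraulic gradient i = (263.03 − 262.65) / 601 = 0.38 / 601 = 0.0006323.
Darcy flux q = K · i = 271.0 × 0.0006323 = 0.1713 m/day.
Seepage velocity v = q / n_e = 0.1713 / 0.13 = 1.318 m/day.

1.32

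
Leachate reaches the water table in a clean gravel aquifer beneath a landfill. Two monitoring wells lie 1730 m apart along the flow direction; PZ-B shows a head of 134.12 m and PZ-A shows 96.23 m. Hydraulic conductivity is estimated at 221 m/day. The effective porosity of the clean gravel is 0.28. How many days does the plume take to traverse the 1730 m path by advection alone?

100

Hydraulic gradient i = (134.12 − 96.23) / 1730 = 37.89 / 1730 = 0.02190.
Darcy flux q = K · i = 221.0 × 0.02190 = 4.840 m/day.
Seepage velocity v = q / n_e = 4.840 / 0.28 = 17.29 m/day.
Travel time t = L / v = 1730 / 17.29 = 100.1 days.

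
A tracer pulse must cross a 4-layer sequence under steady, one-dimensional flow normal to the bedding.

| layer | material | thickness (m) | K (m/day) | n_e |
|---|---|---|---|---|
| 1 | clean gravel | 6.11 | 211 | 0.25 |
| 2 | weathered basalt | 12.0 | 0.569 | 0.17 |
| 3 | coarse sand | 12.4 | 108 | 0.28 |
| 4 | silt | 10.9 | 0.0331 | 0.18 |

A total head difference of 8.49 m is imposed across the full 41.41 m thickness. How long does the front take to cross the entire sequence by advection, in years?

1.02

With flow normal to the layers, continuity requires the same specific discharge q through every layer.
Σ(b_i/K_i) = 6.11/211 + 12.0/0.569 + 12.4/108 + 10.9/0.0331 = 350.5 d.
q = Δh / Σ(b_i/K_i) = 8.49 / 350.5 = 0.02422 m/day.
In each layer the seepage velocity is v_i = q/n_i, so the layer transit time is t_i = b_i·n_i / q:
  layer 1 (clean gravel): t_1 = 6.11 × 0.25 / 0.02422 = 63.07 d
  layer 2 (weathered basalt): t_2 = 12.0 × 0.17 / 0.02422 = 84.23 d
  layer 3 (coarse sand): t_3 = 12.4 × 0.28 / 0.02422 = 143.4 d
  layer 4 (silt): t_4 = 10.9 × 0.18 / 0.02422 = 81.01 d
Total t = Σ t_i = 371.7 days = 1.018 years.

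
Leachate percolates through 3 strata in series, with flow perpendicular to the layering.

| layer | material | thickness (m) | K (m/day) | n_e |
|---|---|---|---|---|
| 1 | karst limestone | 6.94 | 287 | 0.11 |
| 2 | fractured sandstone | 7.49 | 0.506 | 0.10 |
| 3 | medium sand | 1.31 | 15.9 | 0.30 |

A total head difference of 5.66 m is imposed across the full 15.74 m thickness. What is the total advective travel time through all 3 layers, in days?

5.02

With flow normal to the layers, continuity requires the same specific discharge q through every layer.
Σ(b_i/K_i) = 6.94/287 + 7.49/0.506 + 1.31/15.9 = 14.91 d.
q = Δh / Σ(b_i/K_i) = 5.66 / 14.91 = 0.3796 m/day.
In each layer the seepage velocity is v_i = q/n_i, so the layer transit time is t_i = b_i·n_i / q:
  layer 1 (karst limestone): t_1 = 6.94 × 0.11 / 0.3796 = 2.011 d
  layer 2 (fractured sandstone): t_2 = 7.49 × 0.10 / 0.3796 = 1.973 d
  layer 3 (medium sand): t_3 = 1.31 × 0.30 / 0.3796 = 1.035 d
Total t = Σ t_i = 5.019 days.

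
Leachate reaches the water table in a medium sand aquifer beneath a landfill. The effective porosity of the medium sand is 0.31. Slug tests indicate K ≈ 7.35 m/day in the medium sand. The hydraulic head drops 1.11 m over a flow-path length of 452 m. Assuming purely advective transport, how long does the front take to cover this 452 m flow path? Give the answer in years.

21.3

Hydraulic gradient i = Δh / L = 1.11 / 452 = 0.002456.
Darcy flux q = K · i = 7.350 × 0.002456 = 0.01805 m/day.
Seepage velocity v = q / n_e = 0.01805 / 0.31 = 0.05823 m/day.
Travel time t = L / v = 452 / 0.05823 = 7763 days = 21.25 years.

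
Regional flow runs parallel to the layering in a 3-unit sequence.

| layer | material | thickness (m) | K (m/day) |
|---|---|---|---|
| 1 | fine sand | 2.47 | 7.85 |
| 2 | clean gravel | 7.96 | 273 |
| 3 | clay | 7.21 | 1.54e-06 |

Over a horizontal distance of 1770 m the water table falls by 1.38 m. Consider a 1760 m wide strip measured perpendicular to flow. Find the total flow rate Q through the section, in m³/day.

3010

Flow is parallel to layering, so each bed carries its own Darcy discharge and the transmissivities add.
Σ(K_i·b_i) = 7.85×2.47 + 273×7.96 + 1.54e-06×7.21 = 2192 m²/day.
Hydraulic gradient i = Δh / L = 1.38 / 1770 = 0.0007797.
Q = Σ(K_i·b_i) · W · i = 2192 × 1760 × 0.0007797 = 3009 m³/day.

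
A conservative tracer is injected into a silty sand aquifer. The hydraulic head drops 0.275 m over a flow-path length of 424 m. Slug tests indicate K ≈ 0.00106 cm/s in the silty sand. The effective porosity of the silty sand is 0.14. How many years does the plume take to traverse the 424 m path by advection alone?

Convert K: 0.00106 cm/s × 864 = 0.9158 m/day.
Hydraulic gradient i = Δh / L = 0.275 / 424 = 0.0006486.
Darcy flux q = K · i = 0.9158 × 0.0006486 = 0.0005940 m/day.
Seepage velocity v = q / n_e = 0.0005940 / 0.14 = 0.004243 m/day.
Travel time t = L / v = 424 / 0.004243 = 99933 days = 273.6 years.

274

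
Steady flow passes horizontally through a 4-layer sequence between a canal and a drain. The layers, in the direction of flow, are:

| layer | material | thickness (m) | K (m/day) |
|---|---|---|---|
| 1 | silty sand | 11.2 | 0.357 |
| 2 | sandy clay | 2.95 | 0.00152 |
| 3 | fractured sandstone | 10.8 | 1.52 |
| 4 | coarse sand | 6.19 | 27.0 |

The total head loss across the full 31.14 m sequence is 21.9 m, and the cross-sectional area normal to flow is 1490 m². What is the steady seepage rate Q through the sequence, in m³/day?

16.5

Flow is perpendicular to layering, so the layers act in series and the equivalent K is the thickness-weighted harmonic mean.
Total thickness L = 11.2 + 2.95 + 10.8 + 6.19 = 31.14 m.
Σ(b_i/K_i) = 11.2/0.357 + 2.95/0.00152 + 10.8/1.52 + 6.19/27.0 = 1979 d.
K_eq = L / Σ(b_i/K_i) = 31.14 / 1979 = 0.01573 m/day.
Q = K_eq · A · (Δh/L) = 0.01573 × 1490 × (21.9/31.14) = 16.48 m³/day.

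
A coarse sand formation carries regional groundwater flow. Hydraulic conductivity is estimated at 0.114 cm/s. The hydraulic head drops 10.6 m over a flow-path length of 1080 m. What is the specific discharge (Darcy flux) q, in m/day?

Convert K: 0.114 cm/s × 864 = 98.50 m/day.
Hydraulic gradient i = Δh / L = 10.6 / 1080 = 0.009815.
Specific discharge q = K · i = 98.50 × 0.009815 = 0.9667 m/day.

0.967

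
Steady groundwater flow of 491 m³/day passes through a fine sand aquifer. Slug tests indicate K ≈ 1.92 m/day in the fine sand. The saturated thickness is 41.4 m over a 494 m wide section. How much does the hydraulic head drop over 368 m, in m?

Cross-sectional area A = 494 × 41.4 = 20452 m².
From Q = K·A·i, i = Q / (K·A) = 491 / (1.920 × 20452) = 0.01250.
Head loss Δh = i · L = 0.01250 × 368 = 4.602 m.

4.60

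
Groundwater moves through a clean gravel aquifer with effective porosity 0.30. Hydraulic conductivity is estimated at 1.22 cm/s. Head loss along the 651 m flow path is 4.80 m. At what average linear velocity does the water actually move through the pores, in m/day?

25.9

Convert K: 1.22 cm/s × 864 = 1054 m/day.
Hydraulic gradient i = Δh / L = 4.80 / 651 = 0.007373.
Darcy flux q = K · i = 1054 × 0.007373 = 7.772 m/day.
Seepage velocity v = q / n_e = 7.772 / 0.30 = 25.91 m/day.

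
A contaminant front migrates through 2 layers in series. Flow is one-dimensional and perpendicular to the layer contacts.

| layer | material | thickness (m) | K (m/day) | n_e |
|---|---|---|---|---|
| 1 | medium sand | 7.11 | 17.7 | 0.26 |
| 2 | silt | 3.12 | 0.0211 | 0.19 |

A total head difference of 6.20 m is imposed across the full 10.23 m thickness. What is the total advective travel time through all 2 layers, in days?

58.4

With flow normal to the layers, continuity requires the same specific discharge q through every layer.
Σ(b_i/K_i) = 7.11/17.7 + 3.12/0.0211 = 148.3 d.
q = Δh / Σ(b_i/K_i) = 6.20 / 148.3 = 0.04182 m/day.
In each layer the seepage velocity is v_i = q/n_i, so the layer transit time is t_i = b_i·n_i / q:
  layer 1 (medium sand): t_1 = 7.11 × 0.26 / 0.04182 = 44.21 d
  layer 2 (silt): t_2 = 3.12 × 0.19 / 0.04182 = 14.18 d
Total t = Σ t_i = 58.38 days.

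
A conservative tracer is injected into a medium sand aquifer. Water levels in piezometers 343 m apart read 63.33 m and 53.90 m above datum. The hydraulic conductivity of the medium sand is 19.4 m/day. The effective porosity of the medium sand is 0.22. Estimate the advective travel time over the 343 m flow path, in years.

0.387

Hydraulic gradient i = (63.33 − 53.90) / 343 = 9.43 / 343 = 0.02749.
Darcy flux q = K · i = 19.40 × 0.02749 = 0.5334 m/day.
Seepage velocity v = q / n_e = 0.5334 / 0.22 = 2.424 m/day.
Travel time t = L / v = 343 / 2.424 = 141.5 days = 0.3874 years.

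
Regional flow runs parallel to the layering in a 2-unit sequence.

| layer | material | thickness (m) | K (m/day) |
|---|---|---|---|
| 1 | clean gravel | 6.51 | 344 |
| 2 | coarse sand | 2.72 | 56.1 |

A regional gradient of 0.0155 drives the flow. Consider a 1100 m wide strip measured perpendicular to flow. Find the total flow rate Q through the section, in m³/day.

Flow is parallel to layering, so each bed carries its own Darcy discharge and the transmissivities add.
Σ(K_i·b_i) = 344×6.51 + 56.1×2.72 = 2392 m²/day.
Hydraulic gradient i = 0.0155.
Q = Σ(K_i·b_i) · W · i = 2392 × 1100 × 0.01550 = 40784 m³/day.

40800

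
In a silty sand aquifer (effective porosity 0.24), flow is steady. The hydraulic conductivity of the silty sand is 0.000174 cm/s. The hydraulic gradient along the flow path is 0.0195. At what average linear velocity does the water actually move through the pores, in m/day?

0.0122

Convert K: 0.000174 cm/s × 864 = 0.1503 m/day.
Hydraulic gradient i = 0.0195.
Darcy flux q = K · i = 0.1503 × 0.01950 = 0.002932 m/day.
Seepage velocity v = q / n_e = 0.002932 / 0.24 = 0.01221 m/day.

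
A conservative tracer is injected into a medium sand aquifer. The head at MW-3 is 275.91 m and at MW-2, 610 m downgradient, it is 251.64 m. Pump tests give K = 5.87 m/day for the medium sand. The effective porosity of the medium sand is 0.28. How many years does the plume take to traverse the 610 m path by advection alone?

Hydraulic gradient i = (275.91 − 251.64) / 610 = 24.27 / 610 = 0.03979.
Darcy flux q = K · i = 5.870 × 0.03979 = 0.2335 m/day.
Seepage velocity v = q / n_e = 0.2335 / 0.28 = 0.8341 m/day.
Travel time t = L / v = 610 / 0.8341 = 731.3 days = 2.002 years.

2.00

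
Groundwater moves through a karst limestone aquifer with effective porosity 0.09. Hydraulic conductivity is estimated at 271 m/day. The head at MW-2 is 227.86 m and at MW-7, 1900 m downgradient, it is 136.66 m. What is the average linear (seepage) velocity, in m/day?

145

Hydraulic gradient i = (227.86 − 136.66) / 1900 = 91.2 / 1900 = 0.04800.
Darcy flux q = K · i = 271.0 × 0.04800 = 13.01 m/day.
Seepage velocity v = q / n_e = 13.01 / 0.09 = 144.5 m/day.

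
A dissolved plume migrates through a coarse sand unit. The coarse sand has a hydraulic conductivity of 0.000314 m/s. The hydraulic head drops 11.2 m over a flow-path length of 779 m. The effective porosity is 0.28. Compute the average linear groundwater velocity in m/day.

Convert K: 0.000314 m/s × 86400 = 27.13 m/day.
Hydraulic gradient i = Δh / L = 11.2 / 779 = 0.01438.
Darcy flux q = K · i = 27.13 × 0.01438 = 0.3901 m/day.
Seepage velocity v = q / n_e = 0.3901 / 0.28 = 1.393 m/day.

1.39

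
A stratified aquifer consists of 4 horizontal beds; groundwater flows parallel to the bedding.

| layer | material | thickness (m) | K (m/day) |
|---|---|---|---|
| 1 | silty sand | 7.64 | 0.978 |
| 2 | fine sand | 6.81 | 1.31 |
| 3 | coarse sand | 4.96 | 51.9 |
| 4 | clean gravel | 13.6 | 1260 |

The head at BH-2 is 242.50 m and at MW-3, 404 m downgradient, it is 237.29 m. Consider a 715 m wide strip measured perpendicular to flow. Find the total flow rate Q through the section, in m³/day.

Flow is parallel to layering, so each bed carries its own Darcy discharge and the transmissivities add.
Σ(K_i·b_i) = 0.978×7.64 + 1.31×6.81 + 51.9×4.96 + 1260×13.6 = 17410 m²/day.
Hydraulic gradient i = (242.50 − 237.29) / 404 = 5.21 / 404 = 0.01290.
Q = Σ(K_i·b_i) · W · i = 17410 × 715 × 0.01290 = 1.605e+05 m³/day.

161000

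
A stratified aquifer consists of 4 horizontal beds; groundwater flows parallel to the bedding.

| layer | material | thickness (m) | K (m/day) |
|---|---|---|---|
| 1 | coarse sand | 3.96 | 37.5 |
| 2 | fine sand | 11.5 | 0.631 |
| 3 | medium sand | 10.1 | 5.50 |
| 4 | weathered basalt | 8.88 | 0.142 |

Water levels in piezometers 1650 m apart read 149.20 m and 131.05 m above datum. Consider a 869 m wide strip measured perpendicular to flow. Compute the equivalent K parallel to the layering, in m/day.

Flow is parallel to layering, so each bed carries its own Darcy discharge and the transmissivities add.
Σ(K_i·b_i) = 37.5×3.96 + 0.631×11.5 + 5.50×10.1 + 0.142×8.88 = 212.6 m²/day.
Total thickness b = 34.44 m, so K_eq = Σ(K_i·b_i)/b = 6.172 m/day.

6.17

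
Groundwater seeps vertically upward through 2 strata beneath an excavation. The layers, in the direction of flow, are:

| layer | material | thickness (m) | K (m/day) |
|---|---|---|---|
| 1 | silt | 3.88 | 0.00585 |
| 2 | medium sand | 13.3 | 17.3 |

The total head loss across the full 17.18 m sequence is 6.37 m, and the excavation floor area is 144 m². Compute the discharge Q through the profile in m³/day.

Flow is perpendicular to layering, so the layers act in series and the equivalent K is the thickness-weighted harmonic mean.
Total thickness L = 3.88 + 13.3 = 17.18 m.
Σ(b_i/K_i) = 3.88/0.00585 + 13.3/17.3 = 664.0 d.
K_eq = L / Σ(b_i/K_i) = 17.18 / 664.0 = 0.02587 m/day.
Q = K_eq · A · (Δh/L) = 0.02587 × 144 × (6.37/17.18) = 1.381 m³/day.

1.38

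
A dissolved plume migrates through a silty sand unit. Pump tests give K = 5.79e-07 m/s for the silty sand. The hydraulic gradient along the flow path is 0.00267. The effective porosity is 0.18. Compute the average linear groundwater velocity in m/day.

Convert K: 5.79e-07 m/s × 86400 = 0.05003 m/day.
Hydraulic gradient i = 0.00267.
Darcy flux q = K · i = 0.05003 × 0.002670 = 0.0001336 m/day.
Seepage velocity v = q / n_e = 0.0001336 / 0.18 = 0.0007420 m/day.

0.000742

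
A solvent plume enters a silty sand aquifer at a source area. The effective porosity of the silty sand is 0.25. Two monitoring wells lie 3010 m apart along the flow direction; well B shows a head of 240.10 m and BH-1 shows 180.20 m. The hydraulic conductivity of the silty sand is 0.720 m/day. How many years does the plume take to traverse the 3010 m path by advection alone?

144

Hydraulic gradient i = (240.10 − 180.20) / 3010 = 59.9 / 3010 = 0.01990.
Darcy flux q = K · i = 0.7200 × 0.01990 = 0.01433 m/day.
Seepage velocity v = q / n_e = 0.01433 / 0.25 = 0.05731 m/day.
Travel time t = L / v = 3010 / 0.05731 = 52519 days = 143.8 years.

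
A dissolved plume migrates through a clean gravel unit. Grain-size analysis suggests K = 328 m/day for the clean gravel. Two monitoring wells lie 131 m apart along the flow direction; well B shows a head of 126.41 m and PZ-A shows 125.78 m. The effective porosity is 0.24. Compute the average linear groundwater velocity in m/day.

Hydraulic gradient i = (126.41 − 125.78) / 131 = 0.63 / 131 = 0.004809.
Darcy flux q = K · i = 328.0 × 0.004809 = 1.577 m/day.
Seepage velocity v = q / n_e = 1.577 / 0.24 = 6.573 m/day.

6.57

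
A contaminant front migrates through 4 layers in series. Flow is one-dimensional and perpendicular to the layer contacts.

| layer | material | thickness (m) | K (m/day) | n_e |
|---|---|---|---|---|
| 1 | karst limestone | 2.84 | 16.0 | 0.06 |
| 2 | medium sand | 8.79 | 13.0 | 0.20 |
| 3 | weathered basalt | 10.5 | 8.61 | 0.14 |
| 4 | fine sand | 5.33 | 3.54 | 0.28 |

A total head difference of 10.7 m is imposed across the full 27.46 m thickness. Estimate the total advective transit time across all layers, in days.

1.64

With flow normal to the layers, continuity requires the same specific discharge q through every layer.
Σ(b_i/K_i) = 2.84/16.0 + 8.79/13.0 + 10.5/8.61 + 5.33/3.54 = 3.579 d.
q = Δh / Σ(b_i/K_i) = 10.7 / 3.579 = 2.990 m/day.
In each layer the seepage velocity is v_i = q/n_i, so the layer transit time is t_i = b_i·n_i / q:
  layer 1 (karst limestone): t_1 = 2.84 × 0.06 / 2.990 = 0.05699 d
  layer 2 (medium sand): t_2 = 8.79 × 0.20 / 2.990 = 0.5880 d
  layer 3 (weathered basalt): t_3 = 10.5 × 0.14 / 2.990 = 0.4917 d
  layer 4 (fine sand): t_4 = 5.33 × 0.28 / 2.990 = 0.4992 d
Total t = Σ t_i = 1.636 days.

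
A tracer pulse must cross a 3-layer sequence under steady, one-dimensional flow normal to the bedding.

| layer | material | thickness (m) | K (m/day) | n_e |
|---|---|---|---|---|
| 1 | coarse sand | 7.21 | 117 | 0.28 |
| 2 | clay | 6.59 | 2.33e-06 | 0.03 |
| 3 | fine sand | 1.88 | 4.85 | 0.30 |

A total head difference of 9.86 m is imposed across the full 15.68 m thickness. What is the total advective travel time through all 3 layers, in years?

With flow normal to the layers, continuity requires the same specific discharge q through every layer.
Σ(b_i/K_i) = 7.21/117 + 6.59/2.33e-06 + 1.88/4.85 = 2.828e+06 d.
q = Δh / Σ(b_i/K_i) = 9.86 / 2.828e+06 = 3.486e-06 m/day.
In each layer the seepage velocity is v_i = q/n_i, so the layer transit time is t_i = b_i·n_i / q:
  layer 1 (coarse sand): t_1 = 7.21 × 0.28 / 3.486e-06 = 5.791e+05 d
  layer 2 (clay): t_2 = 6.59 × 0.03 / 3.486e-06 = 56710 d
  layer 3 (fine sand): t_3 = 1.88 × 0.30 / 3.486e-06 = 1.618e+05 d
Total t = Σ t_i = 7.976e+05 days = 2184 years.

2180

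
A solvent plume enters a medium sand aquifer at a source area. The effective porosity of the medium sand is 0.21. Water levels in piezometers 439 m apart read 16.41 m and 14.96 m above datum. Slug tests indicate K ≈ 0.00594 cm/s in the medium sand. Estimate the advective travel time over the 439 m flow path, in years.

14.9

Convert K: 0.00594 cm/s × 864 = 5.132 m/day.
Hydraulic gradient i = (16.41 − 14.96) / 439 = 1.45 / 439 = 0.003303.
Darcy flux q = K · i = 5.132 × 0.003303 = 0.01695 m/day.
Seepage velocity v = q / n_e = 0.01695 / 0.21 = 0.08072 m/day.
Travel time t = L / v = 439 / 0.08072 = 5439 days = 14.89 years.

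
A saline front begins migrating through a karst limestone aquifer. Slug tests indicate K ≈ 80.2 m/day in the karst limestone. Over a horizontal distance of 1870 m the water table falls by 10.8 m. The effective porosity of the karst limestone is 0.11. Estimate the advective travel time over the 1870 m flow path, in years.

1.22

Hydraulic gradient i = Δh / L = 10.8 / 1870 = 0.005775.
Darcy flux q = K · i = 80.20 × 0.005775 = 0.4632 m/day.
Seepage velocity v = q / n_e = 0.4632 / 0.11 = 4.211 m/day.
Travel time t = L / v = 1870 / 4.211 = 444.1 days = 1.216 years.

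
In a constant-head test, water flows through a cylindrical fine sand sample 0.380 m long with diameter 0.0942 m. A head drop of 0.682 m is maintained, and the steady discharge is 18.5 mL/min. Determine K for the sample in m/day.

Cross-sectional area A = π·(d/2)² = π × (0.0942/2)² = 0.006969 m².
Convert discharge: 18.5 mL/min = 3.083e-07 m³/s.
Darcy's law rearranged: K = Q·L / (A·Δh) = 3.083e-07 × 0.380 / (0.006969 × 0.682) = 2.465e-05 m/s = 2.130 m/day.

2.13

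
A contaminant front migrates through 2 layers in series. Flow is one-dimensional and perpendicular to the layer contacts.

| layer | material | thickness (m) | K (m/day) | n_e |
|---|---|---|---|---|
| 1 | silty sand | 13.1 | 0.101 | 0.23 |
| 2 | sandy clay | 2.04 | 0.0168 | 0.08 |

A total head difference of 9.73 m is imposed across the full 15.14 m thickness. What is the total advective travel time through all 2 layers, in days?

82.0

With flow normal to the layers, continuity requires the same specific discharge q through every layer.
Σ(b_i/K_i) = 13.1/0.101 + 2.04/0.0168 = 251.1 d.
q = Δh / Σ(b_i/K_i) = 9.73 / 251.1 = 0.03874 m/day.
In each layer the seepage velocity is v_i = q/n_i, so the layer transit time is t_i = b_i·n_i / q:
  layer 1 (silty sand): t_1 = 13.1 × 0.23 / 0.03874 = 77.77 d
  layer 2 (sandy clay): t_2 = 2.04 × 0.08 / 0.03874 = 4.212 d
Total t = Σ t_i = 81.98 days.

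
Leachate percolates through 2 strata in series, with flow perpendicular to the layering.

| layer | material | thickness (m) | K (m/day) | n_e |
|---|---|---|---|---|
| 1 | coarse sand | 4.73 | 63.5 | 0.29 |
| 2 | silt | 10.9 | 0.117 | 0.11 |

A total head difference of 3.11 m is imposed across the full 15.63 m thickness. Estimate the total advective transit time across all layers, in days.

With flow normal to the layers, continuity requires the same specific discharge q through every layer.
Σ(b_i/K_i) = 4.73/63.5 + 10.9/0.117 = 93.24 d.
q = Δh / Σ(b_i/K_i) = 3.11 / 93.24 = 0.03336 m/day.
In each layer the seepage velocity is v_i = q/n_i, so the layer transit time is t_i = b_i·n_i / q:
  layer 1 (coarse sand): t_1 = 4.73 × 0.29 / 0.03336 = 41.12 d
  layer 2 (silt): t_2 = 10.9 × 0.11 / 0.03336 = 35.95 d
Total t = Σ t_i = 77.07 days.

77.1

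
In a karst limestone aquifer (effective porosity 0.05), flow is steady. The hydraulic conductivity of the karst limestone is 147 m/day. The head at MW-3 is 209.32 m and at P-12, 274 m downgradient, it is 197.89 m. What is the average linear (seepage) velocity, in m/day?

123

Hydraulic gradient i = (209.32 − 197.89) / 274 = 11.43 / 274 = 0.04172.
Darcy flux q = K · i = 147.0 × 0.04172 = 6.132 m/day.
Seepage velocity v = q / n_e = 6.132 / 0.05 = 122.6 m/day.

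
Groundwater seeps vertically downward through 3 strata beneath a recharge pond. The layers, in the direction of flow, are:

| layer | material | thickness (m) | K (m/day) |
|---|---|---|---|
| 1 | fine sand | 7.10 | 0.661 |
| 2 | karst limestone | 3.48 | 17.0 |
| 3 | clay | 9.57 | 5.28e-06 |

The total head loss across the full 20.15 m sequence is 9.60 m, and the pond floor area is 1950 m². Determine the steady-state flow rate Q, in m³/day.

0.0103

Flow is perpendicular to layering, so the layers act in series and the equivalent K is the thickness-weighted harmonic mean.
Total thickness L = 7.10 + 3.48 + 9.57 = 20.15 m.
Σ(b_i/K_i) = 7.10/0.661 + 3.48/17.0 + 9.57/5.28e-06 = 1.813e+06 d.
K_eq = L / Σ(b_i/K_i) = 20.15 / 1.813e+06 = 1.112e-05 m/day.
Q = K_eq · A · (Δh/L) = 1.112e-05 × 1950 × (9.60/20.15) = 0.01033 m³/day.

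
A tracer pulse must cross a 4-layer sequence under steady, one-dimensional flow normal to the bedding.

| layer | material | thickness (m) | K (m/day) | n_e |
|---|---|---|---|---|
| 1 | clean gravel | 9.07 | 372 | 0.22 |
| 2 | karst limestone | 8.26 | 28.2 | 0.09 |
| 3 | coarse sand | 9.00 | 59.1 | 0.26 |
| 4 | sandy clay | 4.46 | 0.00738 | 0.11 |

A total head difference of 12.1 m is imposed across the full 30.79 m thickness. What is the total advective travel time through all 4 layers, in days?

278

With flow normal to the layers, continuity requires the same specific discharge q through every layer.
Σ(b_i/K_i) = 9.07/372 + 8.26/28.2 + 9.00/59.1 + 4.46/0.00738 = 604.8 d.
q = Δh / Σ(b_i/K_i) = 12.1 / 604.8 = 0.02001 m/day.
In each layer the seepage velocity is v_i = q/n_i, so the layer transit time is t_i = b_i·n_i / q:
  layer 1 (clean gravel): t_1 = 9.07 × 0.22 / 0.02001 = 99.74 d
  layer 2 (karst limestone): t_2 = 8.26 × 0.09 / 0.02001 = 37.16 d
  layer 3 (coarse sand): t_3 = 9.00 × 0.26 / 0.02001 = 117.0 d
  layer 4 (sandy clay): t_4 = 4.46 × 0.11 / 0.02001 = 24.52 d
Total t = Σ t_i = 278.4 days.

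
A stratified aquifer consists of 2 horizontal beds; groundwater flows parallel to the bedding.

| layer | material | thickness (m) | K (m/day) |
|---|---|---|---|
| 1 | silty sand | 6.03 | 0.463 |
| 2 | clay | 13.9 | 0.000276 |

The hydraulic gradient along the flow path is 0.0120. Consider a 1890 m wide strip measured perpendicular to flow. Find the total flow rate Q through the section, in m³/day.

Flow is parallel to layering, so each bed carries its own Darcy discharge and the transmissivities add.
Σ(K_i·b_i) = 0.463×6.03 + 0.000276×13.9 = 2.796 m²/day.
Hydraulic gradient i = 0.0120.
Q = Σ(K_i·b_i) · W · i = 2.796 × 1890 × 0.01200 = 63.41 m³/day.

63.4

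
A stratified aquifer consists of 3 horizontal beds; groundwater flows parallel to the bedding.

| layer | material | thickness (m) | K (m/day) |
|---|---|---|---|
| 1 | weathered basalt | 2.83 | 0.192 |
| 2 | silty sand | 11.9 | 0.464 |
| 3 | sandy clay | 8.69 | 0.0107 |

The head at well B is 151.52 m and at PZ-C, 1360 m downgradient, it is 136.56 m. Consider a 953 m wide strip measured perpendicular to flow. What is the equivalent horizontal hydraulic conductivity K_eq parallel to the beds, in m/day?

0.263

Flow is parallel to layering, so each bed carries its own Darcy discharge and the transmissivities add.
Σ(K_i·b_i) = 0.192×2.83 + 0.464×11.9 + 0.0107×8.69 = 6.158 m²/day.
Total thickness b = 23.42 m, so K_eq = Σ(K_i·b_i)/b = 0.2629 m/day.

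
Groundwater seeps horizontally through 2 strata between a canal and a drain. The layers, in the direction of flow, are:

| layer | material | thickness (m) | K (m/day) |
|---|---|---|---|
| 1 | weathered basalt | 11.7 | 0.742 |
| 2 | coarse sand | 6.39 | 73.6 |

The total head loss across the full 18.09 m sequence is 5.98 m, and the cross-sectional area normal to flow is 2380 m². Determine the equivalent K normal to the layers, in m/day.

Flow is perpendicular to layering, so the layers act in series and the equivalent K is the thickness-weighted harmonic mean.
Total thickness L = 11.7 + 6.39 = 18.09 m.
Σ(b_i/K_i) = 11.7/0.742 + 6.39/73.6 = 15.86 d.
K_eq = L / Σ(b_i/K_i) = 18.09 / 15.86 = 1.141 m/day.

1.14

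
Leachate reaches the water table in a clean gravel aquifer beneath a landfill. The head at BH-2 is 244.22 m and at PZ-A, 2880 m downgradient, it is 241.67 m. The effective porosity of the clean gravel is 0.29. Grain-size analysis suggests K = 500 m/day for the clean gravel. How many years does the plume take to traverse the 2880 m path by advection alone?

5.17

Hydraulic gradient i = (244.22 − 241.67) / 2880 = 2.55 / 2880 = 0.0008854.
Darcy flux q = K · i = 500.0 × 0.0008854 = 0.4427 m/day.
Seepage velocity v = q / n_e = 0.4427 / 0.29 = 1.527 m/day.
Travel time t = L / v = 2880 / 1.527 = 1887 days = 5.165 years.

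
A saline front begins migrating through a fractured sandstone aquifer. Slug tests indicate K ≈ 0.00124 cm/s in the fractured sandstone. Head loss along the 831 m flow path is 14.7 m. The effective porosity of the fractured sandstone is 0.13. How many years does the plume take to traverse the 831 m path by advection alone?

Convert K: 0.00124 cm/s × 864 = 1.071 m/day.
Hydraulic gradient i = Δh / L = 14.7 / 831 = 0.01769.
Darcy flux q = K · i = 1.071 × 0.01769 = 0.01895 m/day.
Seepage velocity v = q / n_e = 0.01895 / 0.13 = 0.1458 m/day.
Travel time t = L / v = 831 / 0.1458 = 5700 days = 15.61 years.

15.6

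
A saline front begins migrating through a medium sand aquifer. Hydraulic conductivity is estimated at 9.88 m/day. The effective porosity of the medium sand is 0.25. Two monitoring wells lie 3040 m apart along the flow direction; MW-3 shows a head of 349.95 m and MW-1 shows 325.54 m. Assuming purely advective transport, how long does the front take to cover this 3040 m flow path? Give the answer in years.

26.2

Hydraulic gradient i = (349.95 − 325.54) / 3040 = 24.41 / 3040 = 0.008030.
Darcy flux q = K · i = 9.880 × 0.008030 = 0.07933 m/day.
Seepage velocity v = q / n_e = 0.07933 / 0.25 = 0.3173 m/day.
Travel time t = L / v = 3040 / 0.3173 = 9580 days = 26.23 years.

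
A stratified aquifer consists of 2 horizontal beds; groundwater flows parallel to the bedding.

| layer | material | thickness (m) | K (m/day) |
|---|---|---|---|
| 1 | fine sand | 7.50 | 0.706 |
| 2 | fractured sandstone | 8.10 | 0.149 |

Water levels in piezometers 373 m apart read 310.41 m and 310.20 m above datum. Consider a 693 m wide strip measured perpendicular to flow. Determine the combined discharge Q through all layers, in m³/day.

Flow is parallel to layering, so each bed carries its own Darcy discharge and the transmissivities add.
Σ(K_i·b_i) = 0.706×7.50 + 0.149×8.10 = 6.502 m²/day.
Hydraulic gradient i = (310.41 − 310.20) / 373 = 0.21 / 373 = 0.0005630.
Q = Σ(K_i·b_i) · W · i = 6.502 × 693 × 0.0005630 = 2.537 m³/day.

2.54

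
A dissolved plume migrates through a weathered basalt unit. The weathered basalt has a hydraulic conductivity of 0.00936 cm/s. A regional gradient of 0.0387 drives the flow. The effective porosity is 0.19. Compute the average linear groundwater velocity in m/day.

1.65

Convert K: 0.00936 cm/s × 864 = 8.087 m/day.
Hydraulic gradient i = 0.0387.
Darcy flux q = K · i = 8.087 × 0.03870 = 0.3130 m/day.
Seepage velocity v = q / n_e = 0.3130 / 0.19 = 1.647 m/day.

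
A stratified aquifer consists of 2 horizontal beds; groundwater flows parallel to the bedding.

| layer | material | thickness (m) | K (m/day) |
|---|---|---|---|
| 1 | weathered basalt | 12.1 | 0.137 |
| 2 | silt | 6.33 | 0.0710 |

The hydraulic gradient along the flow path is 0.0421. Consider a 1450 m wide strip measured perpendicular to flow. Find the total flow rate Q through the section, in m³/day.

Flow is parallel to layering, so each bed carries its own Darcy discharge and the transmissivities add.
Σ(K_i·b_i) = 0.137×12.1 + 0.0710×6.33 = 2.107 m²/day.
Hydraulic gradient i = 0.0421.
Q = Σ(K_i·b_i) · W · i = 2.107 × 1450 × 0.04210 = 128.6 m³/day.

129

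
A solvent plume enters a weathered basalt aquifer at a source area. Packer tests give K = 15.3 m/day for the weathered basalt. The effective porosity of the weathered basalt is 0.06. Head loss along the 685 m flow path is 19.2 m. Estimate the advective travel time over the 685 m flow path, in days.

95.8

Hydraulic gradient i = Δh / L = 19.2 / 685 = 0.02803.
Darcy flux q = K · i = 15.30 × 0.02803 = 0.4288 m/day.
Seepage velocity v = q / n_e = 0.4288 / 0.06 = 7.147 m/day.
Travel time t = L / v = 685 / 7.147 = 95.84 days.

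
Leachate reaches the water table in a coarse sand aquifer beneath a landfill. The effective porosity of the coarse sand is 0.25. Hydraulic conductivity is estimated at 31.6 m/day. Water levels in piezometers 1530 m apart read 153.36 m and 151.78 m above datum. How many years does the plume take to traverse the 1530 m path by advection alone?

Hydraulic gradient i = (153.36 − 151.78) / 1530 = 1.58 / 1530 = 0.001033.
Darcy flux q = K · i = 31.60 × 0.001033 = 0.03263 m/day.
Seepage velocity v = q / n_e = 0.03263 / 0.25 = 0.1305 m/day.
Travel time t = L / v = 1530 / 0.1305 = 11721 days = 32.09 years.

32.1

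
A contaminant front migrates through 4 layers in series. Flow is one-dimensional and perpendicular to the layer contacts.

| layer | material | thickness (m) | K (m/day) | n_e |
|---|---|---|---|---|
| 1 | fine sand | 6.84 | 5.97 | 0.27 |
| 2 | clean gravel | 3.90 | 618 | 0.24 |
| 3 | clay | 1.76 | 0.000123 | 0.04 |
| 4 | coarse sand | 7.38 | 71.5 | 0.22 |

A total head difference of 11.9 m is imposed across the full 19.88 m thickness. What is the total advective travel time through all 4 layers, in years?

14.7

With flow normal to the layers, continuity requires the same specific discharge q through every layer.
Σ(b_i/K_i) = 6.84/5.97 + 3.90/618 + 1.76/0.000123 + 7.38/71.5 = 14310 d.
q = Δh / Σ(b_i/K_i) = 11.9 / 14310 = 0.0008316 m/day.
In each layer the seepage velocity is v_i = q/n_i, so the layer transit time is t_i = b_i·n_i / q:
  layer 1 (fine sand): t_1 = 6.84 × 0.27 / 0.0008316 = 2221 d
  layer 2 (clean gravel): t_2 = 3.90 × 0.24 / 0.0008316 = 1126 d
  layer 3 (clay): t_3 = 1.76 × 0.04 / 0.0008316 = 84.66 d
  layer 4 (coarse sand): t_4 = 7.38 × 0.22 / 0.0008316 = 1952 d
Total t = Σ t_i = 5384 days = 14.74 years.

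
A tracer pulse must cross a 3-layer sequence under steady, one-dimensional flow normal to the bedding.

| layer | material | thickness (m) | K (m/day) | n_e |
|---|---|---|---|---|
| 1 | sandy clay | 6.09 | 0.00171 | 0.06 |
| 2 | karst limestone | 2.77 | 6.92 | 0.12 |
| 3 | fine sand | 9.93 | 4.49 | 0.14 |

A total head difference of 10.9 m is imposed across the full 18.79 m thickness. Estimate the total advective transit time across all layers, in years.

1.87

With flow normal to the layers, continuity requires the same specific discharge q through every layer.
Σ(b_i/K_i) = 6.09/0.00171 + 2.77/6.92 + 9.93/4.49 = 3564 d.
q = Δh / Σ(b_i/K_i) = 10.9 / 3564 = 0.003058 m/day.
In each layer the seepage velocity is v_i = q/n_i, so the layer transit time is t_i = b_i·n_i / q:
  layer 1 (sandy clay): t_1 = 6.09 × 0.06 / 0.003058 = 119.5 d
  layer 2 (karst limestone): t_2 = 2.77 × 0.12 / 0.003058 = 108.7 d
  layer 3 (fine sand): t_3 = 9.93 × 0.14 / 0.003058 = 454.6 d
Total t = Σ t_i = 682.7 days = 1.869 years.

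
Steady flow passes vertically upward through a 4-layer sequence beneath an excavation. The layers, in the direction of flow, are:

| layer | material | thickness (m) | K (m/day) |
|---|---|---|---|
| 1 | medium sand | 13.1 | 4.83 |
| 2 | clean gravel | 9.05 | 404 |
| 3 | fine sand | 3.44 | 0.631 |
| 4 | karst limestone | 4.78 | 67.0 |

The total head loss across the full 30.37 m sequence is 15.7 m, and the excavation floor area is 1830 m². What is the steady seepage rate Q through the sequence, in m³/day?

Flow is perpendicular to layering, so the layers act in series and the equivalent K is the thickness-weighted harmonic mean.
Total thickness L = 13.1 + 9.05 + 3.44 + 4.78 = 30.37 m.
Σ(b_i/K_i) = 13.1/4.83 + 9.05/404 + 3.44/0.631 + 4.78/67.0 = 8.258 d.
K_eq = L / Σ(b_i/K_i) = 30.37 / 8.258 = 3.678 m/day.
Q = K_eq · A · (Δh/L) = 3.678 × 1830 × (15.7/30.37) = 3479 m³/day.

3480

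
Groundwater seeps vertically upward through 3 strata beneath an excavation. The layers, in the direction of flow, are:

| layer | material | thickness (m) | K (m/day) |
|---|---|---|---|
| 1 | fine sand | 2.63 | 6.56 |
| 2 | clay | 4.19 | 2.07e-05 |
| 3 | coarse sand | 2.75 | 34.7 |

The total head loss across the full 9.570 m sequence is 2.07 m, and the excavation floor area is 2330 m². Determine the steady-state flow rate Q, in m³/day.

Flow is perpendicular to layering, so the layers act in series and the equivalent K is the thickness-weighted harmonic mean.
Total thickness L = 2.63 + 4.19 + 2.75 = 9.570 m.
Σ(b_i/K_i) = 2.63/6.56 + 4.19/2.07e-05 + 2.75/34.7 = 2.024e+05 d.
K_eq = L / Σ(b_i/K_i) = 9.570 / 2.024e+05 = 4.728e-05 m/day.
Q = K_eq · A · (Δh/L) = 4.728e-05 × 2330 × (2.07/9.570) = 0.02383 m³/day.

0.0238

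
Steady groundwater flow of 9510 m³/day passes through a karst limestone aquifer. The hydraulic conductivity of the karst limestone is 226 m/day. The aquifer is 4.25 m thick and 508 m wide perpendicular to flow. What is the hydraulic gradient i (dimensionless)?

Cross-sectional area A = 508 × 4.25 = 2159 m².
From Q = K·A·i, i = Q / (K·A) = 9510 / (226.0 × 2159) = 0.01949.

0.0195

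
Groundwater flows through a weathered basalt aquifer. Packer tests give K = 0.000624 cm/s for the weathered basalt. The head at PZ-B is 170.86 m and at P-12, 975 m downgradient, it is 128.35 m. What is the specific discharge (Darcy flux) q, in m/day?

Convert K: 0.000624 cm/s × 864 = 0.5391 m/day.
Hydraulic gradient i = (170.86 − 128.35) / 975 = 42.51 / 975 = 0.04360.
Specific discharge q = K · i = 0.5391 × 0.04360 = 0.02351 m/day.

0.0235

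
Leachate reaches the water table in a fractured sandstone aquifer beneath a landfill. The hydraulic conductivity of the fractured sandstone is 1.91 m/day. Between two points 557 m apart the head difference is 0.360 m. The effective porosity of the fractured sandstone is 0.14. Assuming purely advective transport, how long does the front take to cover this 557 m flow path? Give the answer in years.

173

Hydraulic gradient i = Δh / L = 0.360 / 557 = 0.0006463.
Darcy flux q = K · i = 1.910 × 0.0006463 = 0.001234 m/day.
Seepage velocity v = q / n_e = 0.001234 / 0.14 = 0.008818 m/day.
Travel time t = L / v = 557 / 0.008818 = 63169 days = 172.9 years.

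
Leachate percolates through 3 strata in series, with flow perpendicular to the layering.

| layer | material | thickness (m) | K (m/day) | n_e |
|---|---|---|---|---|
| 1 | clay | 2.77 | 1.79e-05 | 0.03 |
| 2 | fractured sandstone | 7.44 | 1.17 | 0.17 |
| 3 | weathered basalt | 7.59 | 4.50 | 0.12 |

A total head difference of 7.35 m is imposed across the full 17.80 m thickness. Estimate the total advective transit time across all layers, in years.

130

With flow normal to the layers, continuity requires the same specific discharge q through every layer.
Σ(b_i/K_i) = 2.77/1.79e-05 + 7.44/1.17 + 7.59/4.50 = 1.548e+05 d.
q = Δh / Σ(b_i/K_i) = 7.35 / 1.548e+05 = 4.749e-05 m/day.
In each layer the seepage velocity is v_i = q/n_i, so the layer transit time is t_i = b_i·n_i / q:
  layer 1 (clay): t_1 = 2.77 × 0.03 / 4.749e-05 = 1750 d
  layer 2 (fractured sandstone): t_2 = 7.44 × 0.17 / 4.749e-05 = 26631 d
  layer 3 (weathered basalt): t_3 = 7.59 × 0.12 / 4.749e-05 = 19177 d
Total t = Σ t_i = 47558 days = 130.2 years.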